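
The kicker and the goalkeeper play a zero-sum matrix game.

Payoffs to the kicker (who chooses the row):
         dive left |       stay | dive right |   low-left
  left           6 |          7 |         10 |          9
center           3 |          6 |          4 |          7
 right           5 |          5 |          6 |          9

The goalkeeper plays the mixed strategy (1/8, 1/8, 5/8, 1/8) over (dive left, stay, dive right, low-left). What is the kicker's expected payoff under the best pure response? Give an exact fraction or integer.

left: (6)·(1/8) + (7)·(1/8) + (10)·(5/8) + (9)·(1/8) = 9.
center: (3)·(1/8) + (6)·(1/8) + (4)·(5/8) + (7)·(1/8) = 9/2.
right: (5)·(1/8) + (5)·(1/8) + (6)·(5/8) + (9)·(1/8) = 49/8.
The best pure response is left with expected payoff 9.

9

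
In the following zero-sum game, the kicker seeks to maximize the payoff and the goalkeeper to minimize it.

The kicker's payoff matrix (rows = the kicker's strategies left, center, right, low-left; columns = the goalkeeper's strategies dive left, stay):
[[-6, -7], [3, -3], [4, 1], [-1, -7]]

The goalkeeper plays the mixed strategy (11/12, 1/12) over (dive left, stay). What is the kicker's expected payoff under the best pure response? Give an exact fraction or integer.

15/4

left: (-6)·(11/12) + (-7)·(1/12) = -73/12.
center: (3)·(11/12) + (-3)·(1/12) = 5/2.
right: (4)·(11/12) + (1)·(1/12) = 15/4.
low-left: (-1)·(11/12) + (-7)·(1/12) = -3/2.
The best pure response is right with expected payoff 15/4.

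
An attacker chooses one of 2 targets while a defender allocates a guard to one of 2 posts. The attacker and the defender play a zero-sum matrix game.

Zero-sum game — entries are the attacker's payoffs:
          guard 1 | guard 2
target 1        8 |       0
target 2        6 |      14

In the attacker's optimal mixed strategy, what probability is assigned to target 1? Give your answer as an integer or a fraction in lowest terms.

1/2

Row minima are 0 and 6, so the attacker's maximin is 6; column maxima are 8 and 14, so the defender's minimax is 8. These differ, so the equilibrium is in mixed strategies.
Let the attacker play target 1 with probability p. The defender is indifferent when 8p + 6(1−p) = 14(1−p), giving p = 1/2.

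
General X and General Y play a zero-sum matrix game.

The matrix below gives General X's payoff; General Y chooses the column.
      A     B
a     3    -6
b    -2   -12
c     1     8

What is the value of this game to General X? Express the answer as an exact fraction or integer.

Row b is strictly dominated by row a, so General X never plays it.
The remaining 2×2 game on (a, c) × (A, B) has no saddle point. Let General X play a with probability p; indifference gives 3p + (1−p) = −6p + 8(1−p), so p = 7/16.
Similarly General Y's optimal q on A is 7/8, and the value is 3·(7/8) + (-6)·(1/8) = 15/8.

15/8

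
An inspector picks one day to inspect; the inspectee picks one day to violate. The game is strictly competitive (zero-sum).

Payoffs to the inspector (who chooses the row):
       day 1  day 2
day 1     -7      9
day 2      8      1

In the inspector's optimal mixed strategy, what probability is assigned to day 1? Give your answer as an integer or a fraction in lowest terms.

7/23

Row minima are -7 and 1, so the inspector's maximin is 1; column maxima are 8 and 9, so the inspectee's minimax is 8. These differ, so the equilibrium is in mixed strategies.
Let the inspector play day 1 with probability p. The inspectee is indifferent when −7p + 8(1−p) = 9p + (1−p), giving p = 7/23.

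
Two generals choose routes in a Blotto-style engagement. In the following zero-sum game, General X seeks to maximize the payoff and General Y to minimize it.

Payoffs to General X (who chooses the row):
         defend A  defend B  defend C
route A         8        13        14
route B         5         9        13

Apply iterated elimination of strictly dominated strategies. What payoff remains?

8

Column defend C is strictly dominated by defend A for General Y (8<14, 5<13); eliminate defend C.
Column defend B is strictly dominated by defend A for General Y (8<13, 5<9); eliminate defend B.
Row route B is strictly dominated by row route A (8>5); eliminate route B.
Only (route A, defend A) remains, with payoff 8.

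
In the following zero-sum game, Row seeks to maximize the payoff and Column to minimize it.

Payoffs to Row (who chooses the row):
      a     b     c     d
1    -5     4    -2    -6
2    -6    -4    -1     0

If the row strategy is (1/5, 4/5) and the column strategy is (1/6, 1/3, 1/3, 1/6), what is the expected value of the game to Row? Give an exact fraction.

-71/30

Against (1/6, 1/3, 1/3, 1/6), each row's expected payoff is 1: -7/6; 2: -8/3.
Taking the (1/5, 4/5)-weighted average: (1/5)·(-7/6) + (4/5)·(-8/3) = -71/30.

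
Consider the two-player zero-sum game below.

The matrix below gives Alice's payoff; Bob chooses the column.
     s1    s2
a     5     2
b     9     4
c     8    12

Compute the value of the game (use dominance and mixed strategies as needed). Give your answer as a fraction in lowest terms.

Row a is strictly dominated by row b, so Alice never plays it.
The remaining 2×2 game on (b, c) × (s1, s2) has no saddle point. Let Alice play b with probability p; indifference gives 9p + 8(1−p) = 4p + 12(1−p), so p = 4/9.
Similarly Bob's optimal q on s1 is 8/9, and the value is 9·(8/9) + (4)·(1/9) = 76/9.

76/9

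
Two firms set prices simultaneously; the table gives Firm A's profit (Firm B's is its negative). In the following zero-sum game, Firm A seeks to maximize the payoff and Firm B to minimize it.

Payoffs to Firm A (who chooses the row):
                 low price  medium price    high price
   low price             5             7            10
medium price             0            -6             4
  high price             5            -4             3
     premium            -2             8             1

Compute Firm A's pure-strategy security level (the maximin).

The worst-case payoff for each row is low price: 5, medium price: -6, high price: -4, premium: -2.
The best of these is 5.

5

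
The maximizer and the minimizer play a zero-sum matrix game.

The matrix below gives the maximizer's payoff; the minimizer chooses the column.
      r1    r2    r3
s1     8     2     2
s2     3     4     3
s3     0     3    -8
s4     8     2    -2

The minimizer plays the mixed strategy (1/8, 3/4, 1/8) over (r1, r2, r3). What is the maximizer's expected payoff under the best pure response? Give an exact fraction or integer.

15/4

s1: (8)·(1/8) + (2)·(3/4) + (2)·(1/8) = 11/4.
s2: (3)·(1/8) + (4)·(3/4) + (3)·(1/8) = 15/4.
s3: (0)·(1/8) + (3)·(3/4) + (-8)·(1/8) = 5/4.
s4: (8)·(1/8) + (2)·(3/4) + (-2)·(1/8) = 9/4.
The best pure response is s2 with expected payoff 15/4.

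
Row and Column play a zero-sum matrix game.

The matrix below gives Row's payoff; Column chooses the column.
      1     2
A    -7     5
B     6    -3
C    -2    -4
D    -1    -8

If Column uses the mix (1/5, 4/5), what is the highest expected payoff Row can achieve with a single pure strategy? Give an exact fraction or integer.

A: (-7)·(1/5) + (5)·(4/5) = 13/5.
B: (6)·(1/5) + (-3)·(4/5) = -6/5.
C: (-2)·(1/5) + (-4)·(4/5) = -18/5.
D: (-1)·(1/5) + (-8)·(4/5) = -33/5.
The best pure response is A with expected payoff 13/5.

13/5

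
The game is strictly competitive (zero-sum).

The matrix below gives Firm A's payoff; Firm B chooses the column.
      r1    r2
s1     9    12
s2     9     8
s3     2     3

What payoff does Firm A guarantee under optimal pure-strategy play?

Row minima: 9, 8, 2 → Firm A's maximin is 9.
Column maxima: 9, 12 → Firm B's minimax is 9.
They coincide at (s1, r1), so the value is 9.

9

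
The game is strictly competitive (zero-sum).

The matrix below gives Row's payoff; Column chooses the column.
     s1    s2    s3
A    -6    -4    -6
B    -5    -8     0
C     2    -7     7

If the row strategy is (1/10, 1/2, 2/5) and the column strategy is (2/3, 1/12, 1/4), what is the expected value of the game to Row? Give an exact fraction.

Against (2/3, 1/12, 1/4), each row's expected payoff is A: -35/6; B: -4; C: 5/2.
Taking the (1/10, 1/2, 2/5)-weighted average: (1/10)·(-35/6) + (1/2)·(-4) + (2/5)·(5/2) = -19/12.

-19/12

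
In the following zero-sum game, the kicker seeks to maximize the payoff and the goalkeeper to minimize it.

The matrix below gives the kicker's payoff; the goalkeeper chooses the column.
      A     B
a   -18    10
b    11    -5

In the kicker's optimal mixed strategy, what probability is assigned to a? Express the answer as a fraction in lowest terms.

Row minima are -18 and -5, so the kicker's maximin is -5; column maxima are 11 and 10, so the goalkeeper's minimax is 10. These differ, so the equilibrium is in mixed strategies.
Let the kicker play a with probability p. The goalkeeper is indifferent when −18p + 11(1−p) = 10p − 5(1−p), giving p = 4/11.

4/11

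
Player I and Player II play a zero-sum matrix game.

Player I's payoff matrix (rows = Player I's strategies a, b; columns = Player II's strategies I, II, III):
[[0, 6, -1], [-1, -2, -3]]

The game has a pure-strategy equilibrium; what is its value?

-1

Row minima: -1, -3 → Player I's maximin is -1.
Column maxima: 0, 6, -1 → Player II's minimax is -1.
They coincide at (a, III), so the value is -1.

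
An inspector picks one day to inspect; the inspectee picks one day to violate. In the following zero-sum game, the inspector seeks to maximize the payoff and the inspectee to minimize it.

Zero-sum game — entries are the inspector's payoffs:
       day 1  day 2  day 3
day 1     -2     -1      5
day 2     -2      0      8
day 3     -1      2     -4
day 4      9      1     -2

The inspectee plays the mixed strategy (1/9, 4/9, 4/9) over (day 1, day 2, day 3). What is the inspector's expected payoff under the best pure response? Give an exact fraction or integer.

day 1: (-2)·(1/9) + (-1)·(4/9) + (5)·(4/9) = 14/9.
day 2: (-2)·(1/9) + (0)·(4/9) + (8)·(4/9) = 10/3.
day 3: (-1)·(1/9) + (2)·(4/9) + (-4)·(4/9) = -1.
day 4: (9)·(1/9) + (1)·(4/9) + (-2)·(4/9) = 5/9.
The best pure response is day 2 with expected payoff 10/3.

10/3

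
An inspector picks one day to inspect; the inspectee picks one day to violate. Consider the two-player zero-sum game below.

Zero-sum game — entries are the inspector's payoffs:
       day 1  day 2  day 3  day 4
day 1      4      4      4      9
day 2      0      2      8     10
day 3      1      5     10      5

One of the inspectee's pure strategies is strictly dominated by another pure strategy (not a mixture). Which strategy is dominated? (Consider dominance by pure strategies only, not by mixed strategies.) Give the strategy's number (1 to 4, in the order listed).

4

The inspectee prefers columns that give the inspector less. Compare day 4 with day 1: 4 < 9, 0 < 10, 1 < 5.
So day 1 strictly dominates day 4 for the inspectee; day 4 is strictly dominated.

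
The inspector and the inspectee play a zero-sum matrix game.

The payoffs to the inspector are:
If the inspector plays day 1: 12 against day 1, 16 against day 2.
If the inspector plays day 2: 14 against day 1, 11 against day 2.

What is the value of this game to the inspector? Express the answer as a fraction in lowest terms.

92/7

Row minima are 12 and 11, so the inspector's maximin is 12; column maxima are 14 and 16, so the inspectee's minimax is 14. These differ, so the equilibrium is in mixed strategies.
Let the inspector play day 1 with probability p. The inspectee is indifferent when 12p + 14(1−p) = 16p + 11(1−p), giving p = 3/7.
Let the inspectee play day 1 with probability q. The inspector is indifferent when 12q + 16(1−q) = 14q + 11(1−q), giving q = 5/7.
The value is 12·(5/7) + (16)·(2/7) = 92/7.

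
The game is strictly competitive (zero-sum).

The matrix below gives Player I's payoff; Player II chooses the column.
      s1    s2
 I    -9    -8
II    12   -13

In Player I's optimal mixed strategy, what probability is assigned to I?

Row minima are -9 and -13, so Player I's maximin is -9; column maxima are 12 and -8, so Player II's minimax is -8. These differ, so the equilibrium is in mixed strategies.
Let Player I play I with probability p. Player II is indifferent when −9p + 12(1−p) = −8p − 13(1−p), giving p = 25/26.

25/26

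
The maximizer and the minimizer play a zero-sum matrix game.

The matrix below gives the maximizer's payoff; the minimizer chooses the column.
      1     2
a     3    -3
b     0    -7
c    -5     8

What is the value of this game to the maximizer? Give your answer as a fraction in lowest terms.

9/19

Row b is strictly dominated by row a, so the maximizer never plays it.
The remaining 2×2 game on (a, c) × (1, 2) has no saddle point. Let the maximizer play a with probability p; indifference gives 3p − 5(1−p) = −3p + 8(1−p), so p = 13/19.
Similarly the minimizer's optimal q on 1 is 11/19, and the value is 3·(11/19) + (-3)·(8/19) = 9/19.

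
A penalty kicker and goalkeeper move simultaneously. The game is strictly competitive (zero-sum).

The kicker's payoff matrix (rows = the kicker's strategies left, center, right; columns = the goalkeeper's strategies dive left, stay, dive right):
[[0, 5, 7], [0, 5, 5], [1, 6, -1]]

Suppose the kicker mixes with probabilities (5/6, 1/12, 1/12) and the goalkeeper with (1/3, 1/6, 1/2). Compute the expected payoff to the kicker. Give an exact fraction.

95/24

Against (1/3, 1/6, 1/2), each row's expected payoff is left: 13/3; center: 10/3; right: 5/6.
Taking the (5/6, 1/12, 1/12)-weighted average: (5/6)·(13/3) + (1/12)·(10/3) + (1/12)·(5/6) = 95/24.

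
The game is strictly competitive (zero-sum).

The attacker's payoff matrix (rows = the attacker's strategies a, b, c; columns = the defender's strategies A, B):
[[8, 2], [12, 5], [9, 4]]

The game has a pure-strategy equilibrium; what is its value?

5

Row minima: 2, 5, 4 → the attacker's maximin is 5.
Column maxima: 12, 5 → the defender's minimax is 5.
They coincide at (b, B), so the value is 5.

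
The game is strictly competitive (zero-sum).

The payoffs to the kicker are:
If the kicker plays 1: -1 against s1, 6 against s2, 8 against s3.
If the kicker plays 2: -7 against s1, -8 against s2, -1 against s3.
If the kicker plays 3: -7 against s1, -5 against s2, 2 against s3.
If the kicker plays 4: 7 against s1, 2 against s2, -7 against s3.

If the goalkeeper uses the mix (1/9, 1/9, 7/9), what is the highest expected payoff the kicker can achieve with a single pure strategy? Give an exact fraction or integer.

1: (-1)·(1/9) + (6)·(1/9) + (8)·(7/9) = 61/9.
2: (-7)·(1/9) + (-8)·(1/9) + (-1)·(7/9) = -22/9.
3: (-7)·(1/9) + (-5)·(1/9) + (2)·(7/9) = 2/9.
4: (7)·(1/9) + (2)·(1/9) + (-7)·(7/9) = -40/9.
The best pure response is 1 with expected payoff 61/9.

61/9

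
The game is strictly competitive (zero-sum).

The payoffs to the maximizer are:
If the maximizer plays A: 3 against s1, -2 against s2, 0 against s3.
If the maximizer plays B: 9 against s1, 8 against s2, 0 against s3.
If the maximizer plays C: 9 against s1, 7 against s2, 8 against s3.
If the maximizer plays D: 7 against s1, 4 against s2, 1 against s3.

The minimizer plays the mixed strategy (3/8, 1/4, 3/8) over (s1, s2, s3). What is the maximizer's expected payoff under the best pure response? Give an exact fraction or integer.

65/8

A: (3)·(3/8) + (-2)·(1/4) + (0)·(3/8) = 5/8.
B: (9)·(3/8) + (8)·(1/4) + (0)·(3/8) = 43/8.
C: (9)·(3/8) + (7)·(1/4) + (8)·(3/8) = 65/8.
D: (7)·(3/8) + (4)·(1/4) + (1)·(3/8) = 4.
The best pure response is C with expected payoff 65/8.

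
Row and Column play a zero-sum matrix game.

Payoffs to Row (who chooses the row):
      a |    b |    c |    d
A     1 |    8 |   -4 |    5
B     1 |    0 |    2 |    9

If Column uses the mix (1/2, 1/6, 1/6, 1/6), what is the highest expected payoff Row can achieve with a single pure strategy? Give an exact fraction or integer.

A: (1)·(1/2) + (8)·(1/6) + (-4)·(1/6) + (5)·(1/6) = 2.
B: (1)·(1/2) + (0)·(1/6) + (2)·(1/6) + (9)·(1/6) = 7/3.
The best pure response is B with expected payoff 7/3.

7/3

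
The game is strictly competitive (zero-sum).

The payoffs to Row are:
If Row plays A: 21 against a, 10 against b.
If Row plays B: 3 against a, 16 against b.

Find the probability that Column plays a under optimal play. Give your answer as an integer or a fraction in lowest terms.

Row minima are 10 and 3, so Row's maximin is 10; column maxima are 21 and 16, so Column's minimax is 16. These differ, so the equilibrium is in mixed strategies.
Let Column play a with probability q. Row is indifferent when 21q + 10(1−q) = 3q + 16(1−q), giving q = 1/4.

1/4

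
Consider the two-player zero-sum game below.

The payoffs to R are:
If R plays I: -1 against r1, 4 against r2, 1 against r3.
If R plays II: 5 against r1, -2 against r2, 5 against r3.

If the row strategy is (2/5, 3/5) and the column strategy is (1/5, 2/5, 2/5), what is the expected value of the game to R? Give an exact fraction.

Against (1/5, 2/5, 2/5), each row's expected payoff is I: 9/5; II: 11/5.
Taking the (2/5, 3/5)-weighted average: (2/5)·(9/5) + (3/5)·(11/5) = 51/25.

51/25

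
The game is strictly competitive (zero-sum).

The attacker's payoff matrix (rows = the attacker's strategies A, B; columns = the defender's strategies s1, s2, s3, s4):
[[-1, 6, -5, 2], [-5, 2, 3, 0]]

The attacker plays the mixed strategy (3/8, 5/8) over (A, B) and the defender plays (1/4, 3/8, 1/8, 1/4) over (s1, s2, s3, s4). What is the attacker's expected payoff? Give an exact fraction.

Against (1/4, 3/8, 1/8, 1/4), each row's expected payoff is A: 15/8; B: -1/8.
Taking the (3/8, 5/8)-weighted average: (3/8)·(15/8) + (5/8)·(-1/8) = 5/8.

5/8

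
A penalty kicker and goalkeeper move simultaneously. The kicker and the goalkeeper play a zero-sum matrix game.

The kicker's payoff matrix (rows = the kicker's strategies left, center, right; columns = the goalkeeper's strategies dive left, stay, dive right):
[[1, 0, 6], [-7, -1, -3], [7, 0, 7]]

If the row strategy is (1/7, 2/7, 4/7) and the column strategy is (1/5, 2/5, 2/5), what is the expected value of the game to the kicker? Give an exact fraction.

67/35

Against (1/5, 2/5, 2/5), each row's expected payoff is left: 13/5; center: -3; right: 21/5.
Taking the (1/7, 2/7, 4/7)-weighted average: (1/7)·(13/5) + (2/7)·(-3) + (4/7)·(21/5) = 67/35.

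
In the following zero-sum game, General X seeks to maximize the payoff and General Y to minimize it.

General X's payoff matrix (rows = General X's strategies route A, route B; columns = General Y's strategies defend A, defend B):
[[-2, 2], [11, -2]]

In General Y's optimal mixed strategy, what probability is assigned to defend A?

Row minima are -2 and -2, so General X's maximin is -2; column maxima are 11 and 2, so General Y's minimax is 2. These differ, so the equilibrium is in mixed strategies.
Let General Y play defend A with probability q. General X is indifferent when −2q + 2(1−q) = 11q − 2(1−q), giving q = 4/17.

4/17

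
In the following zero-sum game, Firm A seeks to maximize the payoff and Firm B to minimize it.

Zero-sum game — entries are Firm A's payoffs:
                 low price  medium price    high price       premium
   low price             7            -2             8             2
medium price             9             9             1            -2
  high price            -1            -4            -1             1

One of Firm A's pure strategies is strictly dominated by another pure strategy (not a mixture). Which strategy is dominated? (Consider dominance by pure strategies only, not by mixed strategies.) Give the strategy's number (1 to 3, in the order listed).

3

Compare high price with low price: 7 > -1, -2 > -4, 8 > -1, 2 > 1.
So low price strictly dominates high price for Firm A; high price is strictly dominated.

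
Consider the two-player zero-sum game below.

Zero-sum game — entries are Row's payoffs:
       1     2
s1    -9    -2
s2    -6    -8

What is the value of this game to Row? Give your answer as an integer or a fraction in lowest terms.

Row minima are -9 and -8, so Row's maximin is -8; column maxima are -6 and -2, so Column's minimax is -6. These differ, so the equilibrium is in mixed strategies.
Let Row play s1 with probability p. Column is indifferent when −9p − 6(1−p) = −2p − 8(1−p), giving p = 2/9.
Let Column play 1 with probability q. Row is indifferent when −9q − 2(1−q) = −6q − 8(1−q), giving q = 2/3.
The value is -9·(2/3) + (-2)·(1/3) = -20/3.

-20/3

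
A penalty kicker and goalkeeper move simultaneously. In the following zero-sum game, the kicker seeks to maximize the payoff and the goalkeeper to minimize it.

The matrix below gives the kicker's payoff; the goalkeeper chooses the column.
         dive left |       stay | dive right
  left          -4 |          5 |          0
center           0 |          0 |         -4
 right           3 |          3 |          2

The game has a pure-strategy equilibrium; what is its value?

2

Row minima: -4, -4, 2 → the kicker's maximin is 2.
Column maxima: 3, 5, 2 → the goalkeeper's minimax is 2.
They coincide at (right, dive right), so the value is 2.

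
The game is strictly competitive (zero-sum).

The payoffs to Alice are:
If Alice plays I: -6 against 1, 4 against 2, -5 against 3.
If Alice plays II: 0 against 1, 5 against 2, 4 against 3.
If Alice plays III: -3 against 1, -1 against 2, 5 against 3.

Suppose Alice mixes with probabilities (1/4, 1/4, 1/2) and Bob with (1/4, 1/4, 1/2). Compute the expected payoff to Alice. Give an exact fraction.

Against (1/4, 1/4, 1/2), each row's expected payoff is I: -3; II: 13/4; III: 3/2.
Taking the (1/4, 1/4, 1/2)-weighted average: (1/4)·(-3) + (1/4)·(13/4) + (1/2)·(3/2) = 13/16.

13/16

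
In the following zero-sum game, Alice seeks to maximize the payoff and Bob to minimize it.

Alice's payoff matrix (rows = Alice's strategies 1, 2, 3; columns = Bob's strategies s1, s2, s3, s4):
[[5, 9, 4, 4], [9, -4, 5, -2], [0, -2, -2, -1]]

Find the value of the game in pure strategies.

4

Row minima: 4, -4, -2 → Alice's maximin is 4.
Column maxima: 9, 9, 5, 4 → Bob's minimax is 4.
They coincide at (1, s4), so the value is 4.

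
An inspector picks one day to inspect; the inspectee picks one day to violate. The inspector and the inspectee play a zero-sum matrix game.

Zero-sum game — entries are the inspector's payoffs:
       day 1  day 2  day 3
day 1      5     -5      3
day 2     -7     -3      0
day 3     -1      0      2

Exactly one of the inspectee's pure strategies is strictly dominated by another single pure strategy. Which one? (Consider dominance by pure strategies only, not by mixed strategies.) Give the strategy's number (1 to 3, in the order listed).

3

The inspectee prefers columns that give the inspector less. Compare day 3 with day 2: -5 < 3, -3 < 0, 0 < 2.
So day 2 strictly dominates day 3 for the inspectee; day 3 is strictly dominated.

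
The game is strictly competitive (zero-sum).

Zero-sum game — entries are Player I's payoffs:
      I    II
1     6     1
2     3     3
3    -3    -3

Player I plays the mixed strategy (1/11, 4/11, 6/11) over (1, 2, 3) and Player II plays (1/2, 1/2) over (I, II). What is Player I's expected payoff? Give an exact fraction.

-5/22

Against (1/2, 1/2), each row's expected payoff is 1: 7/2; 2: 3; 3: -3.
Taking the (1/11, 4/11, 6/11)-weighted average: (1/11)·(7/2) + (4/11)·(3) + (6/11)·(-3) = -5/22.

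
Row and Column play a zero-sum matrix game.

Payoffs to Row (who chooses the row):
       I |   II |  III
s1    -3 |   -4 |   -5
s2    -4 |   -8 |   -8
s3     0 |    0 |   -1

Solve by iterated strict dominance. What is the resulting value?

-1

Column I is strictly dominated by III for Column (-5<-3, -8<-4, -1<0); eliminate I.
Row s2 is strictly dominated by row s1 (-4>-8, -5>-8); eliminate s2.
Row s1 is strictly dominated by row s3 (0>-4, -1>-5); eliminate s1.
Column II is strictly dominated by III for Column (-1<0); eliminate II.
Only (s3, III) remains, with payoff -1.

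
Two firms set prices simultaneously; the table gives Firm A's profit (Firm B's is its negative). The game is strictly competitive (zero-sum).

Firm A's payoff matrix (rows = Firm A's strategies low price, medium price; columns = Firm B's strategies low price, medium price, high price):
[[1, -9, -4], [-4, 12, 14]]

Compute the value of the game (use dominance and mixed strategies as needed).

Column high price is strictly dominated by medium price for Firm B (it gives Firm A more in every row).
The remaining 2×2 game on (low price, medium price) × (low price, medium price) has no saddle point. Let Firm A play low price with probability p; indifference gives p − 4(1−p) = −9p + 12(1−p), so p = 8/13.
Similarly Firm B's optimal q on low price is 21/26, and the value is 1·(21/26) + (-9)·(5/26) = -12/13.

-12/13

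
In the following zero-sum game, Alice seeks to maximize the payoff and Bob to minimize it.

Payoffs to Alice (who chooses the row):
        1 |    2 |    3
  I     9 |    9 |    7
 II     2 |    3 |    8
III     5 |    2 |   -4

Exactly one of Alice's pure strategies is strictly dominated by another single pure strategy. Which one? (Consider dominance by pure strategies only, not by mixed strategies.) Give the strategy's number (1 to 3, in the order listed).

Compare III with I: 9 > 5, 9 > 2, 7 > -4.
So I strictly dominates III for Alice; III is strictly dominated.

3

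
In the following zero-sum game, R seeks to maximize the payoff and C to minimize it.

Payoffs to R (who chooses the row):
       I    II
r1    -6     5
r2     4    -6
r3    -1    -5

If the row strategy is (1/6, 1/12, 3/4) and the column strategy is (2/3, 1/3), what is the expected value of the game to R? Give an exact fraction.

Against (2/3, 1/3), each row's expected payoff is r1: -7/3; r2: 2/3; r3: -7/3.
Taking the (1/6, 1/12, 3/4)-weighted average: (1/6)·(-7/3) + (1/12)·(2/3) + (3/4)·(-7/3) = -25/12.

-25/12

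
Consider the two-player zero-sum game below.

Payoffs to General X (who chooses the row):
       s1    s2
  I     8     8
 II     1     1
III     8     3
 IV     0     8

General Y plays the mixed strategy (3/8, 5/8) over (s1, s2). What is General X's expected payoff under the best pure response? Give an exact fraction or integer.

8

I: (8)·(3/8) + (8)·(5/8) = 8.
II: (1)·(3/8) + (1)·(5/8) = 1.
III: (8)·(3/8) + (3)·(5/8) = 39/8.
IV: (0)·(3/8) + (8)·(5/8) = 5.
The best pure response is I with expected payoff 8.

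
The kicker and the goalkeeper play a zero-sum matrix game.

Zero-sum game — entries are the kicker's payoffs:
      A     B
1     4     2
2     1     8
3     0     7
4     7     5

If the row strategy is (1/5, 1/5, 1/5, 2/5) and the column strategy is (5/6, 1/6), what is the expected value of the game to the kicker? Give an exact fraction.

61/15

Against (5/6, 1/6), each row's expected payoff is 1: 11/3; 2: 13/6; 3: 7/6; 4: 20/3.
Taking the (1/5, 1/5, 1/5, 2/5)-weighted average: (1/5)·(11/3) + (1/5)·(13/6) + (1/5)·(7/6) + (2/5)·(20/3) = 61/15.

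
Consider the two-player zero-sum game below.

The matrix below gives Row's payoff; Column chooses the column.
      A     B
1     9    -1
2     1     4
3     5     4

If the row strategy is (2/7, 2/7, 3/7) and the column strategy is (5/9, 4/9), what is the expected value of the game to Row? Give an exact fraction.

247/63

Against (5/9, 4/9), each row's expected payoff is 1: 41/9; 2: 7/3; 3: 41/9.
Taking the (2/7, 2/7, 3/7)-weighted average: (2/7)·(41/9) + (2/7)·(7/3) + (3/7)·(41/9) = 247/63.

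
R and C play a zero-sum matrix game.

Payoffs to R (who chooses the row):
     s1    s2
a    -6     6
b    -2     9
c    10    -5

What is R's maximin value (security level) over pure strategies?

-2

The worst-case payoff for each row is a: -6, b: -2, c: -5.
The best of these is -2.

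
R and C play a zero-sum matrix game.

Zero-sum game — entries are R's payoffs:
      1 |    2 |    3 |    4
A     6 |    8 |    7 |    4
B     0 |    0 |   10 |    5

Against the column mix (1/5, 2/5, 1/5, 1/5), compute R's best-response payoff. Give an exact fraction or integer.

A: (6)·(1/5) + (8)·(2/5) + (7)·(1/5) + (4)·(1/5) = 33/5.
B: (0)·(1/5) + (0)·(2/5) + (10)·(1/5) + (5)·(1/5) = 3.
The best pure response is A with expected payoff 33/5.

33/5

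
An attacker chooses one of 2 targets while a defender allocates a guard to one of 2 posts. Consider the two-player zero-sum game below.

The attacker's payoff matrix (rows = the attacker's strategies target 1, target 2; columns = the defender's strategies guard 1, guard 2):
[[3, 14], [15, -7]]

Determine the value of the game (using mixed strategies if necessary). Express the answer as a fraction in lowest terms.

7

Row minima are 3 and -7, so the attacker's maximin is 3; column maxima are 15 and 14, so the defender's minimax is 14. These differ, so the equilibrium is in mixed strategies.
Let the attacker play target 1 with probability p. The defender is indifferent when 3p + 15(1−p) = 14p − 7(1−p), giving p = 2/3.
Let the defender play guard 1 with probability q. The attacker is indifferent when 3q + 14(1−q) = 15q − 7(1−q), giving q = 7/11.
The value is 3·(7/11) + (14)·(4/11) = 7.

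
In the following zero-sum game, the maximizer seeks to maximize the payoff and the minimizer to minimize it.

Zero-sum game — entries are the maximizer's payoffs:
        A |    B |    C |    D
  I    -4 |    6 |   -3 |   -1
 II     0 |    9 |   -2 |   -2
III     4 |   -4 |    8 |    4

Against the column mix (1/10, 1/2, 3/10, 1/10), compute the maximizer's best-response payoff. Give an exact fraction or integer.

37/10

I: (-4)·(1/10) + (6)·(1/2) + (-3)·(3/10) + (-1)·(1/10) = 8/5.
II: (0)·(1/10) + (9)·(1/2) + (-2)·(3/10) + (-2)·(1/10) = 37/10.
III: (4)·(1/10) + (-4)·(1/2) + (8)·(3/10) + (4)·(1/10) = 6/5.
The best pure response is II with expected payoff 37/10.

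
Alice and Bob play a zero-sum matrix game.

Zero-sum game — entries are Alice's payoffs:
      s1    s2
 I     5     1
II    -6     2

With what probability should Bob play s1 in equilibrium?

1/12

Row minima are 1 and -6, so Alice's maximin is 1; column maxima are 5 and 2, so Bob's minimax is 2. These differ, so the equilibrium is in mixed strategies.
Let Bob play s1 with probability q. Alice is indifferent when 5q + (1−q) = −6q + 2(1−q), giving q = 1/12.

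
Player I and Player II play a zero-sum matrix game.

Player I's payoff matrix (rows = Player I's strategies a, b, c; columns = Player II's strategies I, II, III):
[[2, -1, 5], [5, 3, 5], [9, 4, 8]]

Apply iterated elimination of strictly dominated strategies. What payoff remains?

4

Column I is strictly dominated by II for Player II (-1<2, 3<5, 4<9); eliminate I.
Row b is strictly dominated by row c (4>3, 8>5); eliminate b.
Row a is strictly dominated by row c (4>-1, 8>5); eliminate a.
Column III is strictly dominated by II for Player II (4<8); eliminate III.
Only (c, II) remains, with payoff 4.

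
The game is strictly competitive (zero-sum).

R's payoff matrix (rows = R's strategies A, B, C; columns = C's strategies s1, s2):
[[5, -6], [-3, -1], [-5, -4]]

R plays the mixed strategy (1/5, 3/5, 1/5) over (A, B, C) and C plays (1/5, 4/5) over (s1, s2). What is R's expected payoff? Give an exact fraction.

Against (1/5, 4/5), each row's expected payoff is A: -19/5; B: -7/5; C: -21/5.
Taking the (1/5, 3/5, 1/5)-weighted average: (1/5)·(-19/5) + (3/5)·(-7/5) + (1/5)·(-21/5) = -61/25.

-61/25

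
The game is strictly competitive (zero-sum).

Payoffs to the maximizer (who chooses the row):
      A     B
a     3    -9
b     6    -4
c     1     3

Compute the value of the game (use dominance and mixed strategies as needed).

Row a is strictly dominated by row b, so the maximizer never plays it.
The remaining 2×2 game on (b, c) × (A, B) has no saddle point. Let the maximizer play b with probability p; indifference gives 6p + (1−p) = −4p + 3(1−p), so p = 1/6.
Similarly the minimizer's optimal q on A is 7/12, and the value is 6·(7/12) + (-4)·(5/12) = 11/6.

11/6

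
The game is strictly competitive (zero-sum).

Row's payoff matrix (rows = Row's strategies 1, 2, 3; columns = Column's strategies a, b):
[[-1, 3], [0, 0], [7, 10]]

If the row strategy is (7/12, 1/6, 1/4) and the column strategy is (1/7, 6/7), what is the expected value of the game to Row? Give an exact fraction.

Against (1/7, 6/7), each row's expected payoff is 1: 17/7; 2: 0; 3: 67/7.
Taking the (7/12, 1/6, 1/4)-weighted average: (7/12)·(17/7) + (1/6)·(0) + (1/4)·(67/7) = 80/21.

80/21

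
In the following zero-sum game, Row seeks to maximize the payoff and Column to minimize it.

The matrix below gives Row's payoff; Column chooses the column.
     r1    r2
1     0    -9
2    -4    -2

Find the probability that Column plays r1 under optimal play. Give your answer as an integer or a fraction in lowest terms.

Row minima are -9 and -4, so Row's maximin is -4; column maxima are 0 and -2, so Column's minimax is -2. These differ, so the equilibrium is in mixed strategies.
Let Column play r1 with probability q. Row is indifferent when −9(1−q) = −4q − 2(1−q), giving q = 7/11.

7/11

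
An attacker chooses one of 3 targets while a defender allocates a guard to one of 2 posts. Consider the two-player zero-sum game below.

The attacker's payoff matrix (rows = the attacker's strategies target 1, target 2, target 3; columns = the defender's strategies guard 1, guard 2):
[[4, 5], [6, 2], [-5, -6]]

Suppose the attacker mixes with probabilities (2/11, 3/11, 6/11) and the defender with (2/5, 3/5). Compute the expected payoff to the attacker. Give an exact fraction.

-68/55

Against (2/5, 3/5), each row's expected payoff is target 1: 23/5; target 2: 18/5; target 3: -28/5.
Taking the (2/11, 3/11, 6/11)-weighted average: (2/11)·(23/5) + (3/11)·(18/5) + (6/11)·(-28/5) = -68/55.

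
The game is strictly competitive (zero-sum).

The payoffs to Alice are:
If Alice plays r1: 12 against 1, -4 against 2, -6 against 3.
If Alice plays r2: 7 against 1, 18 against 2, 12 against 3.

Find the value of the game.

Column 2 is strictly dominated by 3 for Bob (it gives Alice more in every row).
The remaining 2×2 game on (r1, r2) × (1, 3) has no saddle point. Let Alice play r1 with probability p; indifference gives 12p + 7(1−p) = −6p + 12(1−p), so p = 5/23.
Similarly Bob's optimal q on 1 is 18/23, and the value is 12·(18/23) + (-6)·(5/23) = 186/23.

186/23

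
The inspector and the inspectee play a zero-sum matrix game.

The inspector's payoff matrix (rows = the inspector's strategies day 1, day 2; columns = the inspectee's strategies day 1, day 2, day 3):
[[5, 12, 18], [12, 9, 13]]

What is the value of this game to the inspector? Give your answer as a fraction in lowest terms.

Column day 3 is strictly dominated by day 2 for the inspectee (it gives the inspector more in every row).
The remaining 2×2 game on (day 1, day 2) × (day 1, day 2) has no saddle point. Let the inspector play day 1 with probability p; indifference gives 5p + 12(1−p) = 12p + 9(1−p), so p = 3/10.
Similarly the inspectee's optimal q on day 1 is 3/10, and the value is 5·(3/10) + (12)·(7/10) = 99/10.

99/10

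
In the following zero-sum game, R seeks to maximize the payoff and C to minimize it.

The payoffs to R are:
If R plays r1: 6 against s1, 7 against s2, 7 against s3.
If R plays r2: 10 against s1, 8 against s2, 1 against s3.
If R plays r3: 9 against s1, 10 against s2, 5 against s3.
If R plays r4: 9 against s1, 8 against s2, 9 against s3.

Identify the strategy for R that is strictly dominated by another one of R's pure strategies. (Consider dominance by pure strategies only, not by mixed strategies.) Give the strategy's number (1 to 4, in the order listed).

1

Compare r1 with r4: 9 > 6, 8 > 7, 9 > 7.
So r4 strictly dominates r1 for R; r1 is strictly dominated.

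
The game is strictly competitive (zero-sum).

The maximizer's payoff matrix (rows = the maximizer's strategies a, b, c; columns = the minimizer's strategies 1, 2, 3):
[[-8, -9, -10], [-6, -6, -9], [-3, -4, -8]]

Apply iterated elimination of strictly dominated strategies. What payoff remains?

Column 1 is strictly dominated by 3 for the minimizer (-10<-8, -9<-6, -8<-3); eliminate 1.
Column 2 is strictly dominated by 3 for the minimizer (-10<-9, -9<-6, -8<-4); eliminate 2.
Row a is strictly dominated by row b (-9>-10); eliminate a.
Row b is strictly dominated by row c (-8>-9); eliminate b.
Only (c, 3) remains, with payoff -8.

-8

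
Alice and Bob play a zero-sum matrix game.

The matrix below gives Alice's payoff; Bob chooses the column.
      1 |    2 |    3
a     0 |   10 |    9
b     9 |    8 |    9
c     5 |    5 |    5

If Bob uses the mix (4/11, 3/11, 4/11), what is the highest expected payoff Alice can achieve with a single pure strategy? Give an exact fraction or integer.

a: (0)·(4/11) + (10)·(3/11) + (9)·(4/11) = 6.
b: (9)·(4/11) + (8)·(3/11) + (9)·(4/11) = 96/11.
c: (5)·(4/11) + (5)·(3/11) + (5)·(4/11) = 5.
The best pure response is b with expected payoff 96/11.

96/11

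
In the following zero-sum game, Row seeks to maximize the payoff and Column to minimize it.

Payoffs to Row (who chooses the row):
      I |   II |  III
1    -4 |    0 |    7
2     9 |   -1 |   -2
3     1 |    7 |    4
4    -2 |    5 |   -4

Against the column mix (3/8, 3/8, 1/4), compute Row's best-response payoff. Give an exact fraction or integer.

4

1: (-4)·(3/8) + (0)·(3/8) + (7)·(1/4) = 1/4.
2: (9)·(3/8) + (-1)·(3/8) + (-2)·(1/4) = 5/2.
3: (1)·(3/8) + (7)·(3/8) + (4)·(1/4) = 4.
4: (-2)·(3/8) + (5)·(3/8) + (-4)·(1/4) = 1/8.
The best pure response is 3 with expected payoff 4.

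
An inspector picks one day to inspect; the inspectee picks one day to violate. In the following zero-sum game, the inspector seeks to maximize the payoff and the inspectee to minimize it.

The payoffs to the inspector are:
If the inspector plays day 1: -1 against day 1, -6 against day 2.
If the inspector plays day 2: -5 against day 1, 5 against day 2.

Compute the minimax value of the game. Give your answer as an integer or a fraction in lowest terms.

-7/3

Row minima are -6 and -5, so the inspector's maximin is -5; column maxima are -1 and 5, so the inspectee's minimax is -1. These differ, so the equilibrium is in mixed strategies.
Let the inspector play day 1 with probability p. The inspectee is indifferent when −p − 5(1−p) = −6p + 5(1−p), giving p = 2/3.
Let the inspectee play day 1 with probability q. The inspector is indifferent when −q − 6(1−q) = −5q + 5(1−q), giving q = 11/15.
The value is -1·(11/15) + (-6)·(4/15) = -7/3.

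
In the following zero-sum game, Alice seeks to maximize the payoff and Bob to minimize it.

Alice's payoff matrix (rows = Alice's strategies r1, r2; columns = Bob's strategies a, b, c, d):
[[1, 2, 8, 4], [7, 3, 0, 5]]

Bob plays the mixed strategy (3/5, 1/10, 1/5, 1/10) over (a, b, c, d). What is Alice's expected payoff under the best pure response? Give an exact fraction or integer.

5

r1: (1)·(3/5) + (2)·(1/10) + (8)·(1/5) + (4)·(1/10) = 14/5.
r2: (7)·(3/5) + (3)·(1/10) + (0)·(1/5) + (5)·(1/10) = 5.
The best pure response is r2 with expected payoff 5.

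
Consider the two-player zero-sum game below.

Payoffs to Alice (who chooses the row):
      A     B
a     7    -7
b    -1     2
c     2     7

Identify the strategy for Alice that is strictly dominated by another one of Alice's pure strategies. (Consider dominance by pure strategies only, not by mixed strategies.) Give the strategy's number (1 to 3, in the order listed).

2

Compare b with c: 2 > -1, 7 > 2.
So c strictly dominates b for Alice; b is strictly dominated.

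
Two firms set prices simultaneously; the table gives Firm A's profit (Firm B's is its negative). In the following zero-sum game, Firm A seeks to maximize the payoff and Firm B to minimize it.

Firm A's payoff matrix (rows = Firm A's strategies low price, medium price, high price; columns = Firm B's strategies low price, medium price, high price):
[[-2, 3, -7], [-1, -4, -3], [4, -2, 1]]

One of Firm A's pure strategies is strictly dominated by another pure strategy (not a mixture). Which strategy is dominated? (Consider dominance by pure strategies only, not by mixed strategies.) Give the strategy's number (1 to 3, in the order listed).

2

Compare medium price with high price: 4 > -1, -2 > -4, 1 > -3.
So high price strictly dominates medium price for Firm A; medium price is strictly dominated.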